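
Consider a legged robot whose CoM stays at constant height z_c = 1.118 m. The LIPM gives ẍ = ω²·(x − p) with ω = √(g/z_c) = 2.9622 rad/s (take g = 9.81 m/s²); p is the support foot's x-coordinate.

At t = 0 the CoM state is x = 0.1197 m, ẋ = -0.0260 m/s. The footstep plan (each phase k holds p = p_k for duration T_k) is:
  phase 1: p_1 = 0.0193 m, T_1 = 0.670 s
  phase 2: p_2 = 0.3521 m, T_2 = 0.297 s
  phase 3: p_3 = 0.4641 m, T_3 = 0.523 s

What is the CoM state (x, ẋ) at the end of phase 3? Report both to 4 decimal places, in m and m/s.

phase 1: p=0.0193, T=0.670, ωT=1.984674, cosh=3.707050, sinh=3.569625; start (x,ẋ)=(0.119700, -0.026000) → end (x,ẋ)=(0.360156, 0.965241)
phase 2: p=0.3521, T=0.297, ωT=0.879773, cosh=1.412615, sinh=0.997738; start (x,ẋ)=(0.360156, 0.965241) → end (x,ẋ)=(0.688596, 1.387324)
phase 3: p=0.4641, T=0.523, ωT=1.549231, cosh=2.460129, sinh=2.247718; start (x,ẋ)=(0.688596, 1.387324) → end (x,ẋ)=(2.069091, 4.907733)

x = 2.0691, ẋ = 4.9077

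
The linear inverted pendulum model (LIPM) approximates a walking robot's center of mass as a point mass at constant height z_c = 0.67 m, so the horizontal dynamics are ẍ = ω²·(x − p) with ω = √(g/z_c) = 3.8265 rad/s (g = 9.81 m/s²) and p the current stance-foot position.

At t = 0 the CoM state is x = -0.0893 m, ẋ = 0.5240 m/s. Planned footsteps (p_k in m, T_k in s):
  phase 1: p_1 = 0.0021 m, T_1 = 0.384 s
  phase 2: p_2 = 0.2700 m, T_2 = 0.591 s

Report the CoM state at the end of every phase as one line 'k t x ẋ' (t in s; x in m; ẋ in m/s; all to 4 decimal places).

phase 1: p=0.0021, T=0.384, ωT=1.469376, cosh=2.288296, sinh=2.058227; start (x,ẋ)=(-0.089300, 0.524000) → end (x,ẋ)=(0.074803, 0.479218)
phase 2: p=0.2700, T=0.591, ωT=2.261461, cosh=4.850652, sinh=4.746454; start (x,ẋ)=(0.074803, 0.479218) → end (x,ẋ)=(-0.082403, -1.220709)

1 0.3840 0.0748 0.4792
2 0.9750 -0.0824 -1.2207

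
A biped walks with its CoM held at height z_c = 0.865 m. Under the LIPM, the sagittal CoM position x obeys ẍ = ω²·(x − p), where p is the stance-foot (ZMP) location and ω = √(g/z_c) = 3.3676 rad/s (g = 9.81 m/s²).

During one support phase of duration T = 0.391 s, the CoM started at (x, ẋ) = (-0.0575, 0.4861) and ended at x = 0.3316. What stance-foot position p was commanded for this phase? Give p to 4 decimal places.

p = -0.1967

ωT = 3.3676·0.391 = 1.316732; cosh(ωT) = 1.999608, sinh(ωT) = 1.731598
x(T) = p + (x₀−p)·cosh(ωT) + (ẋ₀/ω)·sinh(ωT) ⇒ p·(1 − cosh) = x(T) − x₀·cosh − (ẋ₀/ω)·sinh
numerator   = 0.3316 − (-0.0575)·1.999608 − (0.4861/3.3676)·1.731598 = 0.196628
denominator = 1 − 1.999608 = -0.999608
p = 0.196628 / -0.999608 = -0.1967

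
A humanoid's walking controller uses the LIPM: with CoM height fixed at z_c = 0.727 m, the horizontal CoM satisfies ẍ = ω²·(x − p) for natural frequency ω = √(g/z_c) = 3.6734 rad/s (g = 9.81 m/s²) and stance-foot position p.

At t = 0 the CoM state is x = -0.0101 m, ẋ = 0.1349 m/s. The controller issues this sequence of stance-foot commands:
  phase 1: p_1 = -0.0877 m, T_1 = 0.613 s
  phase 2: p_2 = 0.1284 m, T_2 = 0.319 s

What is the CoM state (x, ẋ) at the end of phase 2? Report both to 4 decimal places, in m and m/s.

x = 1.5005, ẋ = 5.2815

phase 1: p=-0.0877, T=0.613, ωT=2.251794, cosh=4.804992, sinh=4.699782; start (x,ẋ)=(-0.010100, 0.134900) → end (x,ẋ)=(0.457760, 1.987894)
phase 2: p=0.1284, T=0.319, ωT=1.171815, cosh=1.768824, sinh=1.459020; start (x,ẋ)=(0.457760, 1.987894) → end (x,ẋ)=(1.500541, 5.281460)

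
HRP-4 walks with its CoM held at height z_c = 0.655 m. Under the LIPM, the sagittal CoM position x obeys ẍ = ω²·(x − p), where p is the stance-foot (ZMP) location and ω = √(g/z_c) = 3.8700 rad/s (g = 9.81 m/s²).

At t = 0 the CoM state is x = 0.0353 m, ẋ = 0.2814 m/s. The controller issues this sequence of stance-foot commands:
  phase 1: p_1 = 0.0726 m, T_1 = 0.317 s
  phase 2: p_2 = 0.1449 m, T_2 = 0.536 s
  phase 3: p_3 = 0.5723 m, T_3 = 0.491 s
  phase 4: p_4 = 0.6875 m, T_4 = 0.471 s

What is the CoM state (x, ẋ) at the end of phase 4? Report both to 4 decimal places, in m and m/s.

phase 1: p=0.0726, T=0.317, ωT=1.226790, cosh=1.851749, sinh=1.558516; start (x,ẋ)=(0.035300, 0.281400) → end (x,ẋ)=(0.116854, 0.296109)
phase 2: p=0.1449, T=0.536, ωT=2.074320, cosh=4.042387, sinh=3.916745; start (x,ẋ)=(0.116854, 0.296109) → end (x,ẋ)=(0.331214, 0.771877)
phase 3: p=0.5723, T=0.491, ωT=1.900170, cosh=3.418287, sinh=3.268744; start (x,ẋ)=(0.331214, 0.771877) → end (x,ẋ)=(0.400156, -0.411245)
phase 4: p=0.6875, T=0.471, ωT=1.822770, cosh=3.175278, sinh=3.013700; start (x,ẋ)=(0.400156, -0.411245) → end (x,ẋ)=(-0.545149, -4.657120)

x = -0.5451, ẋ = -4.6571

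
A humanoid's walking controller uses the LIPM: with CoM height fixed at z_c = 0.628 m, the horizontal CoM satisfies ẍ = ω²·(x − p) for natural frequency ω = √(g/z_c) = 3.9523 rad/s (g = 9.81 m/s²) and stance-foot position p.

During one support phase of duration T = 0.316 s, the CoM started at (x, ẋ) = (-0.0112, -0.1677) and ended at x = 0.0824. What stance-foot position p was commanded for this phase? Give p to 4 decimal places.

p = -0.1933

ωT = 3.9523·0.316 = 1.248927; cosh(ωT) = 1.886706, sinh(ωT) = 1.599893
x(T) = p + (x₀−p)·cosh(ωT) + (ẋ₀/ω)·sinh(ωT) ⇒ p·(1 − cosh) = x(T) − x₀·cosh − (ẋ₀/ω)·sinh
numerator   = 0.0824 − (-0.0112)·1.886706 − (-0.1677/3.9523)·1.599893 = 0.171416
denominator = 1 − 1.886706 = -0.886706
p = 0.171416 / -0.886706 = -0.1933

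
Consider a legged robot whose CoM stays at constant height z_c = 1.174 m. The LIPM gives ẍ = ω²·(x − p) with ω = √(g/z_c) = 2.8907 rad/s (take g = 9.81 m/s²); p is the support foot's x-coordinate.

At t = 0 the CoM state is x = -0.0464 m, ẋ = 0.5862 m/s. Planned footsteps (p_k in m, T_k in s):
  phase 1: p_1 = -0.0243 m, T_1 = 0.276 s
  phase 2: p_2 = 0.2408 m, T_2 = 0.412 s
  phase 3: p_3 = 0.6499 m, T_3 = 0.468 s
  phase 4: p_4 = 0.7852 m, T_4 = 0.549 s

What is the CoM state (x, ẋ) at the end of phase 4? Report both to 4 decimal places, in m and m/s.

x = 0.7947, ẋ = 0.1870

phase 1: p=-0.0243, T=0.276, ωT=0.797833, cosh=1.335514, sinh=0.885210; start (x,ẋ)=(-0.046400, 0.586200) → end (x,ẋ)=(0.125695, 0.726327)
phase 2: p=0.2408, T=0.412, ωT=1.190968, cosh=1.797096, sinh=1.493170; start (x,ẋ)=(0.125695, 0.726327) → end (x,ẋ)=(0.409125, 0.808453)
phase 3: p=0.6499, T=0.468, ωT=1.352848, cosh=2.063464, sinh=1.804961; start (x,ẋ)=(0.409125, 0.808453) → end (x,ẋ)=(0.657869, 0.411944)
phase 4: p=0.7852, T=0.549, ωT=1.586994, cosh=2.546786, sinh=2.342246; start (x,ẋ)=(0.657869, 0.411944) → end (x,ẋ)=(0.794700, 0.187008)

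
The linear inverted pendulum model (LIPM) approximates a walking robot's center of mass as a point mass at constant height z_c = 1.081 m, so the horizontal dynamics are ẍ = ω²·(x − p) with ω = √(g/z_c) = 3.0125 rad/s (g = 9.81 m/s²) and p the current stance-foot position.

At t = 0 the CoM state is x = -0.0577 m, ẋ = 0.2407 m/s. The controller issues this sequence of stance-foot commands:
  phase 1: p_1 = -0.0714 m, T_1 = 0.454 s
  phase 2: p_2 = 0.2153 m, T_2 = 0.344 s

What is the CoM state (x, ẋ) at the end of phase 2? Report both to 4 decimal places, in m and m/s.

phase 1: p=-0.0714, T=0.454, ωT=1.367675, cosh=2.090455, sinh=1.835757; start (x,ẋ)=(-0.057700, 0.240700) → end (x,ẋ)=(0.103917, 0.578936)
phase 2: p=0.2153, T=0.344, ωT=1.036300, cosh=1.586767, sinh=1.232002; start (x,ẋ)=(0.103917, 0.578936) → end (x,ẋ)=(0.275325, 0.505249)

x = 0.2753, ẋ = 0.5052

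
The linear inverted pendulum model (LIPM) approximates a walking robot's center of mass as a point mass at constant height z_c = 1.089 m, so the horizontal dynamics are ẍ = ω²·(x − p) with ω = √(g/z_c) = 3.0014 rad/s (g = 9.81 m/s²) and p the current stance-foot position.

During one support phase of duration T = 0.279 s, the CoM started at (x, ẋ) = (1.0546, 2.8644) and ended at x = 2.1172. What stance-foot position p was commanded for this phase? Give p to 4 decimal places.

p = 0.6060

ωT = 3.0014·0.279 = 0.837391; cosh(ωT) = 1.371585, sinh(ωT) = 0.938746
x(T) = p + (x₀−p)·cosh(ωT) + (ẋ₀/ω)·sinh(ωT) ⇒ p·(1 − cosh) = x(T) − x₀·cosh − (ẋ₀/ω)·sinh
numerator   = 2.1172 − (1.0546)·1.371585 − (2.8644/3.0014)·0.938746 = -0.225170
denominator = 1 − 1.371585 = -0.371585
p = -0.225170 / -0.371585 = 0.6060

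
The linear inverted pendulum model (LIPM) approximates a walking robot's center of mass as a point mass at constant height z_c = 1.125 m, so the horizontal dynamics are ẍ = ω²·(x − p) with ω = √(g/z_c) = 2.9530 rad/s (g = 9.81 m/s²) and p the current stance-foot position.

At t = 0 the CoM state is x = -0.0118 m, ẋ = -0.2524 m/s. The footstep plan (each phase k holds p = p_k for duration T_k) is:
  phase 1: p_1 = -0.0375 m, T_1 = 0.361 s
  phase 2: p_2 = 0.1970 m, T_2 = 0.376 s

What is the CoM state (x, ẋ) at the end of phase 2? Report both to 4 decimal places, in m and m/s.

phase 1: p=-0.0375, T=0.361, ωT=1.066033, cosh=1.624105, sinh=1.279733; start (x,ẋ)=(-0.011800, -0.252400) → end (x,ẋ)=(-0.105142, -0.312802)
phase 2: p=0.1970, T=0.376, ωT=1.110328, cosh=1.682402, sinh=1.352951; start (x,ẋ)=(-0.105142, -0.312802) → end (x,ẋ)=(-0.454639, -1.733398)

x = -0.4546, ẋ = -1.7334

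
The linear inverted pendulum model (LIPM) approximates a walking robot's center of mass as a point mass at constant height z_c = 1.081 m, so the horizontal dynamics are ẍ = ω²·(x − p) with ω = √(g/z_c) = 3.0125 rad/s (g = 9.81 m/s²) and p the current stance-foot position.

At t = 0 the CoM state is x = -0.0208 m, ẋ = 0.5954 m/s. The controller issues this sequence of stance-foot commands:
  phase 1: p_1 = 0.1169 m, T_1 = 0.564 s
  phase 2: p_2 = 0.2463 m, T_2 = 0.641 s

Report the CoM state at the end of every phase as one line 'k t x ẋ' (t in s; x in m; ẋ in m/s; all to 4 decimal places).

1 0.5640 0.2501 0.5861
2 1.2050 0.9167 2.1027

phase 1: p=0.1169, T=0.564, ωT=1.699050, cosh=2.825803, sinh=2.642946; start (x,ẋ)=(-0.020800, 0.595400) → end (x,ẋ)=(0.250147, 0.586133)
phase 2: p=0.2463, T=0.641, ωT=1.931013, cosh=3.520745, sinh=3.375744; start (x,ẋ)=(0.250147, 0.586133) → end (x,ẋ)=(0.916653, 2.102748)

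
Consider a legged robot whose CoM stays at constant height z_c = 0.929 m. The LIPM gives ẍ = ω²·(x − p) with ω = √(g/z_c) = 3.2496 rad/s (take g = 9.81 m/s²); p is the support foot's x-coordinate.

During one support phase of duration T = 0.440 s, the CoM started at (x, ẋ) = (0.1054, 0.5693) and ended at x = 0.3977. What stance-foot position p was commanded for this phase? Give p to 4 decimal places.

ωT = 3.2496·0.440 = 1.429824; cosh(ωT) = 2.208657, sinh(ωT) = 1.969306
x(T) = p + (x₀−p)·cosh(ωT) + (ẋ₀/ω)·sinh(ωT) ⇒ p·(1 − cosh) = x(T) − x₀·cosh − (ẋ₀/ω)·sinh
numerator   = 0.3977 − (0.1054)·2.208657 − (0.5693/3.2496)·1.969306 = -0.180097
denominator = 1 − 2.208657 = -1.208657
p = -0.180097 / -1.208657 = 0.1490

p = 0.1490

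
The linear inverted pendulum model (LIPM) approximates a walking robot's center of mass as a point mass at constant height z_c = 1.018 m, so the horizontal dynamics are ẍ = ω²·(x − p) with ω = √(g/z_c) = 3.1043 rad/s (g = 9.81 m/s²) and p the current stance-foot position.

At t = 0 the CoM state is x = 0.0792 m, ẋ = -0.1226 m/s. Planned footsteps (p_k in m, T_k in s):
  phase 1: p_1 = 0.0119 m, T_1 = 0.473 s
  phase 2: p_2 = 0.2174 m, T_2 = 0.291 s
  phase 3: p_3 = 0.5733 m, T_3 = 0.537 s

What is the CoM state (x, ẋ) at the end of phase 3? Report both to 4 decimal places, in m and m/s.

phase 1: p=0.0119, T=0.473, ωT=1.468334, cosh=2.286152, sinh=2.055843; start (x,ẋ)=(0.079200, -0.122600) → end (x,ẋ)=(0.084565, 0.149223)
phase 2: p=0.2174, T=0.291, ωT=0.903351, cosh=1.436535, sinh=1.031325; start (x,ẋ)=(0.084565, 0.149223) → end (x,ẋ)=(0.076154, -0.210911)
phase 3: p=0.5733, T=0.537, ωT=1.667009, cosh=2.742557, sinh=2.553746; start (x,ẋ)=(0.076154, -0.210911) → end (x,ẋ)=(-0.963657, -4.519608)

x = -0.9637, ẋ = -4.5196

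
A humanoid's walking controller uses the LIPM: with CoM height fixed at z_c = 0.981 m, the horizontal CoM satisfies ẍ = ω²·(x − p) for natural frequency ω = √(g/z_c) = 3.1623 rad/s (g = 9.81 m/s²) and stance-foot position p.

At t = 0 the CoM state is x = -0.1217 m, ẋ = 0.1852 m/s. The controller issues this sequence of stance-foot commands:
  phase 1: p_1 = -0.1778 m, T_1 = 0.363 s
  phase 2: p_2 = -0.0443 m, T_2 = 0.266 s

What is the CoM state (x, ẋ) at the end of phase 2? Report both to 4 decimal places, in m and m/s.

phase 1: p=-0.1778, T=0.363, ωT=1.147915, cosh=1.734456, sinh=1.417158; start (x,ẋ)=(-0.121700, 0.185200) → end (x,ẋ)=(0.002499, 0.572632)
phase 2: p=-0.0443, T=0.266, ωT=0.841172, cosh=1.375144, sinh=0.943939; start (x,ẋ)=(0.002499, 0.572632) → end (x,ẋ)=(0.190985, 0.927147)

x = 0.1910, ẋ = 0.9271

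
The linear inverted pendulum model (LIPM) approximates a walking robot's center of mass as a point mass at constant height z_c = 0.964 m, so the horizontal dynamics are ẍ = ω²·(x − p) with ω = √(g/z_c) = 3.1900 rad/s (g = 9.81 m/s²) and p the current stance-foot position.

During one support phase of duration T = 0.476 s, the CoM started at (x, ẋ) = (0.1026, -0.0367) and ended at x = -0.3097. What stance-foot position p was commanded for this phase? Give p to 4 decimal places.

p = 0.3808

ωT = 3.1900·0.476 = 1.518440; cosh(ωT) = 2.392076, sinh(ωT) = 2.173022
x(T) = p + (x₀−p)·cosh(ωT) + (ẋ₀/ω)·sinh(ωT) ⇒ p·(1 − cosh) = x(T) − x₀·cosh − (ẋ₀/ω)·sinh
numerator   = -0.3097 − (0.1026)·2.392076 − (-0.0367/3.1900)·2.173022 = -0.530127
denominator = 1 − 2.392076 = -1.392076
p = -0.530127 / -1.392076 = 0.3808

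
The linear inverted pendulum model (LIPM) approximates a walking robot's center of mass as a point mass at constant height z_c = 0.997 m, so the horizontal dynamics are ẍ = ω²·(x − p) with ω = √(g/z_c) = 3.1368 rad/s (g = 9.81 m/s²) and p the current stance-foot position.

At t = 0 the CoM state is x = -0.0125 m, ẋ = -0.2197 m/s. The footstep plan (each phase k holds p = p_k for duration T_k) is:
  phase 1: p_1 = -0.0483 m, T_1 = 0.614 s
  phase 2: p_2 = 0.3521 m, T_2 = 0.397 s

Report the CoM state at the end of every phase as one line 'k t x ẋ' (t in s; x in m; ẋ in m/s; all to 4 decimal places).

phase 1: p=-0.0483, T=0.614, ωT=1.925995, cosh=3.503852, sinh=3.358122; start (x,ẋ)=(-0.012500, -0.219700) → end (x,ẋ)=(-0.158063, -0.392688)
phase 2: p=0.3521, T=0.397, ωT=1.245310, cosh=1.880931, sinh=1.593079; start (x,ẋ)=(-0.158063, -0.392688) → end (x,ẋ)=(-0.806916, -3.287992)

1 0.6140 -0.1581 -0.3927
2 1.0110 -0.8069 -3.2880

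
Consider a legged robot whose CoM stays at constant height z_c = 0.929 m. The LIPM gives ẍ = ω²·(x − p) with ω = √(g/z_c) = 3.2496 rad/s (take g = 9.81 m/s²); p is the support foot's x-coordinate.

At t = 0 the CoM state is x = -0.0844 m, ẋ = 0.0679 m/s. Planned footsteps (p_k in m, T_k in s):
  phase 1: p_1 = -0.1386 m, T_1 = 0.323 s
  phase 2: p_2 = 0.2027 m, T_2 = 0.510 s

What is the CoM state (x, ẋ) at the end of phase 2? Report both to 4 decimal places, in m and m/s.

phase 1: p=-0.1386, T=0.323, ωT=1.049621, cosh=1.603319, sinh=1.253249; start (x,ẋ)=(-0.084400, 0.067900) → end (x,ẋ)=(-0.025514, 0.329598)
phase 2: p=0.2027, T=0.510, ωT=1.657296, cosh=2.717881, sinh=2.527228; start (x,ẋ)=(-0.025514, 0.329598) → end (x,ẋ)=(-0.161228, -0.978391)

x = -0.1612, ẋ = -0.9784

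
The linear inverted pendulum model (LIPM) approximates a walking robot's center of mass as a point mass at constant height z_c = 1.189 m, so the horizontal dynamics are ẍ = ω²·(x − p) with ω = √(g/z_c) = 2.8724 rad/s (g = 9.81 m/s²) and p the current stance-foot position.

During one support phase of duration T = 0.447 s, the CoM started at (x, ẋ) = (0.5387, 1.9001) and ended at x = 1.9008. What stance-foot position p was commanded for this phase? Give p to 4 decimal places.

ωT = 2.8724·0.447 = 1.283963; cosh(ωT) = 1.943929, sinh(ωT) = 1.666992
x(T) = p + (x₀−p)·cosh(ωT) + (ẋ₀/ω)·sinh(ωT) ⇒ p·(1 − cosh) = x(T) − x₀·cosh − (ẋ₀/ω)·sinh
numerator   = 1.9008 − (0.5387)·1.943929 − (1.9001/2.8724)·1.666992 = -0.249114
denominator = 1 − 1.943929 = -0.943929
p = -0.249114 / -0.943929 = 0.2639

p = 0.2639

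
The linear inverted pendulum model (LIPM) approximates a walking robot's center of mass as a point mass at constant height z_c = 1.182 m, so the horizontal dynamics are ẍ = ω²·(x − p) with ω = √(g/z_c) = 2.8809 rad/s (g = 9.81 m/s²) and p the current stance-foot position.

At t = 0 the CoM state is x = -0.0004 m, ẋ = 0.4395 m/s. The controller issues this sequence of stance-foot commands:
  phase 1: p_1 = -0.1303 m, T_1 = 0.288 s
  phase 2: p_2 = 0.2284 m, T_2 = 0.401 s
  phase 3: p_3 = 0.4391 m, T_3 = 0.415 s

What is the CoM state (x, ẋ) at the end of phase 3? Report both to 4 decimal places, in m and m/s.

x = 1.5571, ẋ = 3.5058

phase 1: p=-0.1303, T=0.288, ωT=0.829699, cosh=1.364405, sinh=0.928224; start (x,ẋ)=(-0.000400, 0.439500) → end (x,ẋ)=(0.188543, 0.947024)
phase 2: p=0.2284, T=0.401, ωT=1.155241, cosh=1.744885, sinh=1.429903; start (x,ẋ)=(0.188543, 0.947024) → end (x,ẋ)=(0.628899, 1.488260)
phase 3: p=0.4391, T=0.415, ωT=1.195573, cosh=1.803992, sinh=1.501461; start (x,ẋ)=(0.628899, 1.488260) → end (x,ẋ)=(1.557144, 3.505796)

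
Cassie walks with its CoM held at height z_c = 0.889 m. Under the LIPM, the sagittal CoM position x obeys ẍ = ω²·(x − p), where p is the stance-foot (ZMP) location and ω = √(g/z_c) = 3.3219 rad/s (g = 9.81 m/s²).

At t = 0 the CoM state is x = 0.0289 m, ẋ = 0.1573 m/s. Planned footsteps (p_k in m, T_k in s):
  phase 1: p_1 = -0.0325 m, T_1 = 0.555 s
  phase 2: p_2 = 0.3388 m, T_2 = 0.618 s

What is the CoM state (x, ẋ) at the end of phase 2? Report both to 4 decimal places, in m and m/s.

x = 1.5459, ẋ = 4.1674

phase 1: p=-0.0325, T=0.555, ωT=1.843654, cosh=3.238915, sinh=3.080676; start (x,ẋ)=(0.028900, 0.157300) → end (x,ẋ)=(0.312247, 1.137830)
phase 2: p=0.3388, T=0.618, ωT=2.052934, cosh=3.959542, sinh=3.831185; start (x,ẋ)=(0.312247, 1.137830) → end (x,ẋ)=(1.545934, 4.167351)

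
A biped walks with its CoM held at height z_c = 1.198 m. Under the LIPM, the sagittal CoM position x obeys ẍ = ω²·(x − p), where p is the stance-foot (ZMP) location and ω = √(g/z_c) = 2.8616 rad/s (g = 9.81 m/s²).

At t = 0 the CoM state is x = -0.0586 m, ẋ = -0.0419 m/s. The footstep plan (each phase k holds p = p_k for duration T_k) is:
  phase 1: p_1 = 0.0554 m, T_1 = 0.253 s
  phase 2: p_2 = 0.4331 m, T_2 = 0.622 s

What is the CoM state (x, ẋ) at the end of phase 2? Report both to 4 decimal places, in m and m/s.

phase 1: p=0.0554, T=0.253, ωT=0.723985, cosh=1.273726, sinh=0.788910; start (x,ẋ)=(-0.058600, -0.041900) → end (x,ẋ)=(-0.101356, -0.310729)
phase 2: p=0.4331, T=0.622, ωT=1.779915, cosh=3.049003, sinh=2.880351; start (x,ẋ)=(-0.101356, -0.310729) → end (x,ẋ)=(-1.509224, -5.352621)

x = -1.5092, ẋ = -5.3526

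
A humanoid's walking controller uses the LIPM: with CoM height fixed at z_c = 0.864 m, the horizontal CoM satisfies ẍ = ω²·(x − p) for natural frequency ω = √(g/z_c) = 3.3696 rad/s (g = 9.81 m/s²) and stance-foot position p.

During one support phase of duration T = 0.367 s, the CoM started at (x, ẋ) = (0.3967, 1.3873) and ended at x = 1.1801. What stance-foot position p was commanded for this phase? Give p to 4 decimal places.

p = 0.2419

ωT = 3.3696·0.367 = 1.236643; cosh(ωT) = 1.867195, sinh(ωT) = 1.576838
x(T) = p + (x₀−p)·cosh(ωT) + (ẋ₀/ω)·sinh(ωT) ⇒ p·(1 − cosh) = x(T) − x₀·cosh − (ẋ₀/ω)·sinh
numerator   = 1.1801 − (0.3967)·1.867195 − (1.3873/3.3696)·1.576838 = -0.209817
denominator = 1 − 1.867195 = -0.867195
p = -0.209817 / -0.867195 = 0.2419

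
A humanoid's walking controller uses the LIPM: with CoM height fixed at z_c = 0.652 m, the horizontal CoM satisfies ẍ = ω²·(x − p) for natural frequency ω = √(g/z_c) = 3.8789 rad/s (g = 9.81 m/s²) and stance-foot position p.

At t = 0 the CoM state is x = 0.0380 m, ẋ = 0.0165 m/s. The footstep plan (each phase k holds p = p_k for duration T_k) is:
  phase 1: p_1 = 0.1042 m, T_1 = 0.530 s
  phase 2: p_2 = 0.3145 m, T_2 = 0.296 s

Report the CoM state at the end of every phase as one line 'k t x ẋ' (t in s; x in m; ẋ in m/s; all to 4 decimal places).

phase 1: p=0.1042, T=0.530, ωT=2.055817, cosh=3.970603, sinh=3.842615; start (x,ẋ)=(0.038000, 0.016500) → end (x,ẋ)=(-0.142308, -0.921204)
phase 2: p=0.3145, T=0.296, ωT=1.148154, cosh=1.734796, sinh=1.417574; start (x,ẋ)=(-0.142308, -0.921204) → end (x,ẋ)=(-0.814630, -4.109919)

1 0.5300 -0.1423 -0.9212
2 0.8260 -0.8146 -4.1099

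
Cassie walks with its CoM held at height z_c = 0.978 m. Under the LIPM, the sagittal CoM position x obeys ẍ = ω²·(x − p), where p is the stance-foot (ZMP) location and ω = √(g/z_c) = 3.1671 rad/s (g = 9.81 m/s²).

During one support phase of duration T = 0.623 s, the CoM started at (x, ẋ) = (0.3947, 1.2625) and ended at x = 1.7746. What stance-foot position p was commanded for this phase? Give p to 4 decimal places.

ωT = 3.1671·0.623 = 1.973103; cosh(ωT) = 3.665994, sinh(ωT) = 3.526970
x(T) = p + (x₀−p)·cosh(ωT) + (ẋ₀/ω)·sinh(ωT) ⇒ p·(1 − cosh) = x(T) − x₀·cosh − (ẋ₀/ω)·sinh
numerator   = 1.7746 − (0.3947)·3.665994 − (1.2625/3.1671)·3.526970 = -1.078323
denominator = 1 − 3.665994 = -2.665994
p = -1.078323 / -2.665994 = 0.4045

p = 0.4045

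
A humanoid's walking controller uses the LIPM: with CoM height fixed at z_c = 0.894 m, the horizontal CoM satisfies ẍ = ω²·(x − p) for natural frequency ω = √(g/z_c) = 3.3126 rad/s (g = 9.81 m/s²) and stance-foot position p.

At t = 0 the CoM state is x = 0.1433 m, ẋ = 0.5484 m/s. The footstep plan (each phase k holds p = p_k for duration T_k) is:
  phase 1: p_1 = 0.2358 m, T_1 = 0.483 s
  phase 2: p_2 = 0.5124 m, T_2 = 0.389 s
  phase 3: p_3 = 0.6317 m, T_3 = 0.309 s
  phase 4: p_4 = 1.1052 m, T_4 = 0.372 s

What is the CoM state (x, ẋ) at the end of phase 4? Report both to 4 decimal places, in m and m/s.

phase 1: p=0.2358, T=0.483, ωT=1.599986, cosh=2.577431, sinh=2.375531; start (x,ẋ)=(0.143300, 0.548400) → end (x,ẋ)=(0.390656, 0.685563)
phase 2: p=0.5124, T=0.389, ωT=1.288601, cosh=1.951683, sinh=1.676027; start (x,ẋ)=(0.390656, 0.685563) → end (x,ẋ)=(0.621659, 0.662080)
phase 3: p=0.6317, T=0.309, ωT=1.023593, cosh=1.571240, sinh=1.211938; start (x,ẋ)=(0.621659, 0.662080) → end (x,ẋ)=(0.858150, 0.999975)
phase 4: p=1.1052, T=0.372, ωT=1.232287, cosh=1.860344, sinh=1.568719; start (x,ẋ)=(0.858150, 0.999975) → end (x,ẋ)=(1.119151, 0.576491)

x = 1.1192, ẋ = 0.5765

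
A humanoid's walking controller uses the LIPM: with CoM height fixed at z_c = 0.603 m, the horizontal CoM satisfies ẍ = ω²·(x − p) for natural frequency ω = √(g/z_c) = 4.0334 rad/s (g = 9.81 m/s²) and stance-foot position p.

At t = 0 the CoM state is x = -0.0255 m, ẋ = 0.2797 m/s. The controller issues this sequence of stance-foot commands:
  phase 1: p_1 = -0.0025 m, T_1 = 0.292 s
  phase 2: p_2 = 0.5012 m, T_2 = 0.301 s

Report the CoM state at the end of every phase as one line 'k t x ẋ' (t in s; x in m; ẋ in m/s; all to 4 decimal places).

phase 1: p=-0.0025, T=0.292, ωT=1.177753, cosh=1.777520, sinh=1.469550; start (x,ẋ)=(-0.025500, 0.279700) → end (x,ẋ)=(0.058524, 0.360845)
phase 2: p=0.5012, T=0.301, ωT=1.214053, cosh=1.832048, sinh=1.535057; start (x,ẋ)=(0.058524, 0.360845) → end (x,ẋ)=(-0.172470, -2.079741)

1 0.2920 0.0585 0.3608
2 0.5930 -0.1725 -2.0797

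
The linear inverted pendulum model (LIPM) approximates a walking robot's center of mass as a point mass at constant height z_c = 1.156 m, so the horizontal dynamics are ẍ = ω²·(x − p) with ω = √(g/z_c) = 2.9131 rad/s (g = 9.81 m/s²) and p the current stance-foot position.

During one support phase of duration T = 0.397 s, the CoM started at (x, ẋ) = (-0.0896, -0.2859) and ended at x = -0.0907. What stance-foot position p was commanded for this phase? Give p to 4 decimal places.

ωT = 2.9131·0.397 = 1.156501; cosh(ωT) = 1.746688, sinh(ωT) = 1.432103
x(T) = p + (x₀−p)·cosh(ωT) + (ẋ₀/ω)·sinh(ωT) ⇒ p·(1 − cosh) = x(T) − x₀·cosh − (ẋ₀/ω)·sinh
numerator   = -0.0907 − (-0.0896)·1.746688 − (-0.2859/2.9131)·1.432103 = 0.206354
denominator = 1 − 1.746688 = -0.746688
p = 0.206354 / -0.746688 = -0.2764

p = -0.2764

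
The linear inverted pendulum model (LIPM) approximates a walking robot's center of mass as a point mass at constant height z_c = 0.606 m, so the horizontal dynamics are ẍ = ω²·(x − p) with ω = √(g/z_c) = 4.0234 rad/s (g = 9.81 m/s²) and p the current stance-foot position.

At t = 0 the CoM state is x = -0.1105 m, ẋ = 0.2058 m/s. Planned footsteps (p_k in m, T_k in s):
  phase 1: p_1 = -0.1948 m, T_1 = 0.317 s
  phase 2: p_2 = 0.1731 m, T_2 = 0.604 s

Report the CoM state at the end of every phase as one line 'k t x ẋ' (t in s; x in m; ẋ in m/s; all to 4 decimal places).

1 0.3170 0.0523 0.9569
2 0.9210 0.8221 2.7383

phase 1: p=-0.1948, T=0.317, ωT=1.275418, cosh=1.929756, sinh=1.650441; start (x,ẋ)=(-0.110500, 0.205800) → end (x,ẋ)=(0.052300, 0.956928)
phase 2: p=0.1731, T=0.604, ωT=2.430134, cosh=5.724212, sinh=5.636187; start (x,ẋ)=(0.052300, 0.956928) → end (x,ẋ)=(0.822128, 2.738317)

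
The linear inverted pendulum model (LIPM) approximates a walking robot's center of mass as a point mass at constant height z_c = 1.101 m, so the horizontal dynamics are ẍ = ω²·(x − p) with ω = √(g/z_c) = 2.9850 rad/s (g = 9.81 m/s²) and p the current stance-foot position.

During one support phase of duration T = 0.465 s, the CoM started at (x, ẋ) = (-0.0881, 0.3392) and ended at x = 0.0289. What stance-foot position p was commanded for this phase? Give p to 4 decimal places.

p = -0.0026

ωT = 2.9850·0.465 = 1.388025; cosh(ωT) = 2.128248, sinh(ωT) = 1.878680
x(T) = p + (x₀−p)·cosh(ωT) + (ẋ₀/ω)·sinh(ωT) ⇒ p·(1 − cosh) = x(T) − x₀·cosh − (ẋ₀/ω)·sinh
numerator   = 0.0289 − (-0.0881)·2.128248 − (0.3392/2.9850)·1.878680 = 0.002915
denominator = 1 − 2.128248 = -1.128248
p = 0.002915 / -1.128248 = -0.0026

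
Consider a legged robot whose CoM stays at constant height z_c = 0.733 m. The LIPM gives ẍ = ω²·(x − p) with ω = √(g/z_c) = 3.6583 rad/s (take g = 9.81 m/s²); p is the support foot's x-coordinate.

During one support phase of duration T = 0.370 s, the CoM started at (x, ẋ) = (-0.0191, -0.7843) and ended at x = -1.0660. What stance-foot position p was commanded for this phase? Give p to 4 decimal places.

ωT = 3.6583·0.370 = 1.353571; cosh(ωT) = 2.064771, sinh(ωT) = 1.806454
x(T) = p + (x₀−p)·cosh(ωT) + (ẋ₀/ω)·sinh(ωT) ⇒ p·(1 − cosh) = x(T) − x₀·cosh − (ẋ₀/ω)·sinh
numerator   = -1.0660 − (-0.0191)·2.064771 − (-0.7843/3.6583)·1.806454 = -0.639279
denominator = 1 − 2.064771 = -1.064771
p = -0.639279 / -1.064771 = 0.6004

p = 0.6004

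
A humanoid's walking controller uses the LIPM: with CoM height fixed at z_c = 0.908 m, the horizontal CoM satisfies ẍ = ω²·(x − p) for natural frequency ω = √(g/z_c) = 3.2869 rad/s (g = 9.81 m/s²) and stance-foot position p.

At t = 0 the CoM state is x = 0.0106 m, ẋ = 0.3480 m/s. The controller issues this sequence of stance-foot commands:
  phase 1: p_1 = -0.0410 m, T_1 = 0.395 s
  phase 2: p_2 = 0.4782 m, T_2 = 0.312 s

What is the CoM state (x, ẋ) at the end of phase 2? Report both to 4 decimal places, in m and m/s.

x = 0.4628, ẋ = 0.5790

phase 1: p=-0.0410, T=0.395, ωT=1.298326, cosh=1.968073, sinh=1.695085; start (x,ẋ)=(0.010600, 0.348000) → end (x,ẋ)=(0.240019, 0.972383)
phase 2: p=0.4782, T=0.312, ωT=1.025513, cosh=1.573569, sinh=1.214956; start (x,ẋ)=(0.240019, 0.972383) → end (x,ẋ)=(0.462834, 0.578951)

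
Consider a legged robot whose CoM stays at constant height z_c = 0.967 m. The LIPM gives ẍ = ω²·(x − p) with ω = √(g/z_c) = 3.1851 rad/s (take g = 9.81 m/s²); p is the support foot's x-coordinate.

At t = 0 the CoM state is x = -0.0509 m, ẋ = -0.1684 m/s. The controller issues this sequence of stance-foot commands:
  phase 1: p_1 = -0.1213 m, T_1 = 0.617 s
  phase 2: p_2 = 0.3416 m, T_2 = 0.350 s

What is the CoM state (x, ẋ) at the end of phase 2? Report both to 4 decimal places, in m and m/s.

x = -0.2465, ẋ = -1.4075

phase 1: p=-0.1213, T=0.617, ωT=1.965207, cosh=3.638257, sinh=3.498130; start (x,ẋ)=(-0.050900, -0.168400) → end (x,ẋ)=(-0.050117, 0.171707)
phase 2: p=0.3416, T=0.350, ωT=1.114785, cosh=1.688449, sinh=1.360463; start (x,ẋ)=(-0.050117, 0.171707) → end (x,ẋ)=(-0.246452, -1.407474)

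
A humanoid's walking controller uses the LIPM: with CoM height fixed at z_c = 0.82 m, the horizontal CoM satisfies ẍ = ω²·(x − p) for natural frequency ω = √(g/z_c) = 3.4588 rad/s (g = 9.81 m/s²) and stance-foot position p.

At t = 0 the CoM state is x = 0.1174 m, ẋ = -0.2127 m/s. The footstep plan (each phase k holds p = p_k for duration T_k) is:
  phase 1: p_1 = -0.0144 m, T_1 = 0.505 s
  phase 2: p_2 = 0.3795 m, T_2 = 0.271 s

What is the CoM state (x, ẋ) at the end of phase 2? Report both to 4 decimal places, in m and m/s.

phase 1: p=-0.0144, T=0.505, ωT=1.746694, cosh=2.954979, sinh=2.780630; start (x,ẋ)=(0.117400, -0.212700) → end (x,ẋ)=(0.204071, 0.639081)
phase 2: p=0.3795, T=0.271, ωT=0.937335, cosh=1.472419, sinh=1.080749; start (x,ẋ)=(0.204071, 0.639081) → end (x,ẋ)=(0.320884, 0.285224)

x = 0.3209, ẋ = 0.2852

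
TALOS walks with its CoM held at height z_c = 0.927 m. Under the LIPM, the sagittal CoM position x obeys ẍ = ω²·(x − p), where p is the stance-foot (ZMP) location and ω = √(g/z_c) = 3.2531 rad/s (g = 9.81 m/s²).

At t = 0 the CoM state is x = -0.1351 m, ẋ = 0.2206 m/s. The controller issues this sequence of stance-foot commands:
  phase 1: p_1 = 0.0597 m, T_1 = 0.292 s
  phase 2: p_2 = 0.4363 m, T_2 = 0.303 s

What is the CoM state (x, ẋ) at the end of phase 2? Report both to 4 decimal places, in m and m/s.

x = -0.5974, ẋ = -2.7822

phase 1: p=0.0597, T=0.292, ωT=0.949905, cosh=1.486121, sinh=1.099343; start (x,ẋ)=(-0.135100, 0.220600) → end (x,ẋ)=(-0.155247, -0.368820)
phase 2: p=0.4363, T=0.303, ωT=0.985689, cosh=1.526420, sinh=1.153238; start (x,ẋ)=(-0.155247, -0.368820) → end (x,ẋ)=(-0.597398, -2.782223)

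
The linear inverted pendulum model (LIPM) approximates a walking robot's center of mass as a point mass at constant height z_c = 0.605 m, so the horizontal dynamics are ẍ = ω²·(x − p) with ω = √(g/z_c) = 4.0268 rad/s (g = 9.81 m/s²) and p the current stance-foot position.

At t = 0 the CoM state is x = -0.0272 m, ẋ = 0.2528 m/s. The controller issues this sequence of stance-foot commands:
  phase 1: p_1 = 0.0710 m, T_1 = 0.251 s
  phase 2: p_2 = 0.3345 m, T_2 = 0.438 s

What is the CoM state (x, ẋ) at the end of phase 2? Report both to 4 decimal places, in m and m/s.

phase 1: p=0.0710, T=0.251, ωT=1.010727, cosh=1.555776, sinh=1.191821; start (x,ẋ)=(-0.027200, 0.252800) → end (x,ẋ)=(-0.006955, -0.077984)
phase 2: p=0.3345, T=0.438, ωT=1.763738, cosh=3.002805, sinh=2.831402; start (x,ẋ)=(-0.006955, -0.077984) → end (x,ẋ)=(-0.745658, -4.127271)

x = -0.7457, ẋ = -4.1273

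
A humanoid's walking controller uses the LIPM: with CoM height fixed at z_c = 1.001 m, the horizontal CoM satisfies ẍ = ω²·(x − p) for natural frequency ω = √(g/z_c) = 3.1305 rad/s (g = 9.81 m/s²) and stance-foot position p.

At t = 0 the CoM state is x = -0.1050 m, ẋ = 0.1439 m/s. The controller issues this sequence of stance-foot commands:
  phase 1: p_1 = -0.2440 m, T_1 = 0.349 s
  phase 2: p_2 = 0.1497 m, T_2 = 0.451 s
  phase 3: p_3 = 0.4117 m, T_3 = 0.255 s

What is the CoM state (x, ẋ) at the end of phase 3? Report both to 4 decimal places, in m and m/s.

x = 0.7613, ẋ = 1.5882

phase 1: p=-0.2440, T=0.349, ωT=1.092545, cosh=1.658607, sinh=1.323245; start (x,ẋ)=(-0.105000, 0.143900) → end (x,ẋ)=(0.047372, 0.814470)
phase 2: p=0.1497, T=0.451, ωT=1.411856, cosh=2.173627, sinh=1.929936; start (x,ẋ)=(0.047372, 0.814470) → end (x,ẋ)=(0.429393, 1.152122)
phase 3: p=0.4117, T=0.255, ωT=0.798278, cosh=1.335907, sinh=0.885804; start (x,ẋ)=(0.429393, 1.152122) → end (x,ẋ)=(0.761340, 1.588192)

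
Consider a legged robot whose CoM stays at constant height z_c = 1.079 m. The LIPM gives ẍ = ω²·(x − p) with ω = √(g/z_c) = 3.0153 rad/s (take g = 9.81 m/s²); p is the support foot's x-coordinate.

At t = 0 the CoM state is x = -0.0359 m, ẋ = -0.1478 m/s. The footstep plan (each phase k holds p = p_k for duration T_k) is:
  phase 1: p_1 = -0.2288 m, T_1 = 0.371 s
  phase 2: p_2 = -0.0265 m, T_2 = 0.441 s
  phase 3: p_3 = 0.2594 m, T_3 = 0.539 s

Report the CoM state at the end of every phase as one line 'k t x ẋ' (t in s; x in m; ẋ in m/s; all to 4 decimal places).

phase 1: p=-0.2288, T=0.371, ωT=1.118676, cosh=1.693756, sinh=1.367044; start (x,ẋ)=(-0.035900, -0.147800) → end (x,ẋ)=(0.030918, 0.544806)
phase 2: p=-0.0265, T=0.441, ωT=1.329747, cosh=2.022316, sinh=1.757772; start (x,ẋ)=(0.030918, 0.544806) → end (x,ẋ)=(0.407212, 1.406095)
phase 3: p=0.2594, T=0.539, ωT=1.625247, cosh=2.638268, sinh=2.441404; start (x,ẋ)=(0.407212, 1.406095) → end (x,ẋ)=(1.787842, 4.797779)

1 0.3710 0.0309 0.5448
2 0.8120 0.4072 1.4061
3 1.3510 1.7878 4.7978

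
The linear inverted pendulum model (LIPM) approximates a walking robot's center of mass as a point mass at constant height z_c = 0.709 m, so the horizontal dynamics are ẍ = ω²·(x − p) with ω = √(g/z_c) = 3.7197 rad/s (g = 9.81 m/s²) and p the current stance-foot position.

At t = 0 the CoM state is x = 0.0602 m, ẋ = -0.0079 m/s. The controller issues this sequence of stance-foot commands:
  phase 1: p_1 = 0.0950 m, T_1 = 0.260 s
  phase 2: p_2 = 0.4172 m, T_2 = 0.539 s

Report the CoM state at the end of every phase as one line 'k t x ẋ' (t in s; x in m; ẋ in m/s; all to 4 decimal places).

1 0.2600 0.0402 -0.1575
2 0.7990 -1.1622 -5.7072

phase 1: p=0.0950, T=0.260, ωT=0.967122, cosh=1.505269, sinh=1.125094; start (x,ẋ)=(0.060200, -0.007900) → end (x,ẋ)=(0.040227, -0.157530)
phase 2: p=0.4172, T=0.539, ωT=2.004918, cosh=3.780079, sinh=3.645408; start (x,ẋ)=(0.040227, -0.157530) → end (x,ẋ)=(-1.162171, -5.707162)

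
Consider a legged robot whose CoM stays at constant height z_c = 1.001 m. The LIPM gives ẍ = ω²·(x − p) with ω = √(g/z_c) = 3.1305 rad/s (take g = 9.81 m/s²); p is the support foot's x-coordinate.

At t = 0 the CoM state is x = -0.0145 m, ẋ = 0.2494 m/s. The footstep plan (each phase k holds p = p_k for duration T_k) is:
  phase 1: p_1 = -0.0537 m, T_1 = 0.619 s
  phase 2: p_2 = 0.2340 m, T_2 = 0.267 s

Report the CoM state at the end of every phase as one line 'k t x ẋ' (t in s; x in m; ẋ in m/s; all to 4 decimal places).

1 0.6190 0.3561 1.3010
2 0.8860 0.7905 2.1404

phase 1: p=-0.0537, T=0.619, ωT=1.937779, cosh=3.543670, sinh=3.399646; start (x,ẋ)=(-0.014500, 0.249400) → end (x,ẋ)=(0.356054, 1.300981)
phase 2: p=0.2340, T=0.267, ωT=0.835844, cosh=1.370134, sinh=0.936625; start (x,ẋ)=(0.356054, 1.300981) → end (x,ẋ)=(0.790476, 2.140394)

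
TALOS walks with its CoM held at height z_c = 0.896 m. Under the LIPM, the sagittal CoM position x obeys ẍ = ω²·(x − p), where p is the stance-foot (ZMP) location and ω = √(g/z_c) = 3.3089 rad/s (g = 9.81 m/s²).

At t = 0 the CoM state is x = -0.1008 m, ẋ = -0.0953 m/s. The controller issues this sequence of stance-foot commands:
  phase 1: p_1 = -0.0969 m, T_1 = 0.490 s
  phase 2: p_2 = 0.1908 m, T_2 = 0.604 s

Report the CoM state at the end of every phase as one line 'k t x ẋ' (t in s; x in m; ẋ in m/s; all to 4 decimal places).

phase 1: p=-0.0969, T=0.490, ωT=1.621361, cosh=2.628801, sinh=2.431171; start (x,ẋ)=(-0.100800, -0.095300) → end (x,ẋ)=(-0.177173, -0.281898)
phase 2: p=0.1908, T=0.604, ωT=1.998576, cosh=3.757033, sinh=3.621505; start (x,ẋ)=(-0.177173, -0.281898) → end (x,ẋ)=(-1.500216, -5.468592)

1 0.4900 -0.1772 -0.2819
2 1.0940 -1.5002 -5.4686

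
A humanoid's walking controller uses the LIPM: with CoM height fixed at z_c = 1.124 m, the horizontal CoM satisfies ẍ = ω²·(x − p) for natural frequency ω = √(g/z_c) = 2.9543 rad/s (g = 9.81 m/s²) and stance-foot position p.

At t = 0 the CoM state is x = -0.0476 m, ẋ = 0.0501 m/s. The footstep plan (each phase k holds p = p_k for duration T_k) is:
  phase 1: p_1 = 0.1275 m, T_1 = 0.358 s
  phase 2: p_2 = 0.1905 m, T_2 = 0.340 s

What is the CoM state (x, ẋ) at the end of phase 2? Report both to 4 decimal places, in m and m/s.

x = -0.5410, ẋ = -2.0206

phase 1: p=0.1275, T=0.358, ωT=1.057639, cosh=1.613420, sinh=1.266145; start (x,ẋ)=(-0.047600, 0.050100) → end (x,ẋ)=(-0.133538, -0.574142)
phase 2: p=0.1905, T=0.340, ωT=1.004462, cosh=1.548340, sinh=1.182098; start (x,ẋ)=(-0.133538, -0.574142) → end (x,ẋ)=(-0.540951, -2.020596)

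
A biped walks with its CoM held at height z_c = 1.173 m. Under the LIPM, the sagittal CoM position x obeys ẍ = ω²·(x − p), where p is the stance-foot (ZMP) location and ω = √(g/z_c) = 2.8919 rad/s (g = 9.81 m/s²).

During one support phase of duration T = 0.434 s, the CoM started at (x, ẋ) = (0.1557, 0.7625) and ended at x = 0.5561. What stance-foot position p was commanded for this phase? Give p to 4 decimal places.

p = 0.1830

ωT = 2.8919·0.434 = 1.255085; cosh(ωT) = 1.896593, sinh(ωT) = 1.611542
x(T) = p + (x₀−p)·cosh(ωT) + (ẋ₀/ω)·sinh(ωT) ⇒ p·(1 − cosh) = x(T) − x₀·cosh − (ẋ₀/ω)·sinh
numerator   = 0.5561 − (0.1557)·1.896593 − (0.7625/2.8919)·1.611542 = -0.164111
denominator = 1 − 1.896593 = -0.896593
p = -0.164111 / -0.896593 = 0.1830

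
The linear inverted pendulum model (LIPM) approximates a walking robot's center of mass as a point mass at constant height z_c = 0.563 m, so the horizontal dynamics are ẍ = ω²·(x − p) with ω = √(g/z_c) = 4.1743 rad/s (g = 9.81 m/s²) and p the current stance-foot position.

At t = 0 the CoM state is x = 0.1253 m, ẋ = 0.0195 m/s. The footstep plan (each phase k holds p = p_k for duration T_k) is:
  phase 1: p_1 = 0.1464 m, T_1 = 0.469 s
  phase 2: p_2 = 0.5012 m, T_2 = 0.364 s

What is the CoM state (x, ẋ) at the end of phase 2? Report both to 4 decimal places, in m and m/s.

phase 1: p=0.1464, T=0.469, ωT=1.957747, cosh=3.612262, sinh=3.471086; start (x,ẋ)=(0.125300, 0.019500) → end (x,ẋ)=(0.086396, -0.235286)
phase 2: p=0.5012, T=0.364, ωT=1.519445, cosh=2.394261, sinh=2.175428; start (x,ẋ)=(0.086396, -0.235286) → end (x,ẋ)=(-0.614568, -4.330124)

x = -0.6146, ẋ = -4.3301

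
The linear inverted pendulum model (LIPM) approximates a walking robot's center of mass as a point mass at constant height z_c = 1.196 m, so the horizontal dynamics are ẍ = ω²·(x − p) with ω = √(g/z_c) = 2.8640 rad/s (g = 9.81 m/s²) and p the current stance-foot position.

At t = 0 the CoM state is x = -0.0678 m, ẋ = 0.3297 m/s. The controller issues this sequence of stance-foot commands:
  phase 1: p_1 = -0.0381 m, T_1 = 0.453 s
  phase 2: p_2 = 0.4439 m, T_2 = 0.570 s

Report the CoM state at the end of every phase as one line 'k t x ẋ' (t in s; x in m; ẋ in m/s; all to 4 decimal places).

phase 1: p=-0.0381, T=0.453, ωT=1.297392, cosh=1.966492, sinh=1.693248; start (x,ẋ)=(-0.067800, 0.329700) → end (x,ẋ)=(0.098420, 0.504323)
phase 2: p=0.4439, T=0.570, ωT=1.632480, cosh=2.655996, sinh=2.460552; start (x,ẋ)=(0.098420, 0.504323) → end (x,ẋ)=(-0.040414, -1.095126)

1 0.4530 0.0984 0.5043
2 1.0230 -0.0404 -1.0951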